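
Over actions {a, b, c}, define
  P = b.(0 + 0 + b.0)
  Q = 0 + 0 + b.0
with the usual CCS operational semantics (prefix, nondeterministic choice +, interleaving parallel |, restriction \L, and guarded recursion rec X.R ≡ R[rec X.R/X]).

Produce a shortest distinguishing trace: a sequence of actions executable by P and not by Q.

LTS(P): 3 reachable states
  m0 = b.(0 + 0 + b.0) has moves ··b··> m1
  m1 = 0 + 0 + b.0 has moves ··b··> m2
  m2 = 0 has moves stopped
LTS(Q): 2 reachable states
  n0 = 0 + 0 + b.0 has moves ··b··> n1
  n1 = 0 has moves stopped
Run σ = ⟨bb⟩ on P: start {m0}
  [1] b ⇒ {m1}
  [2] b ⇒ {m2}
  P completes σ.
Run σ = ⟨bb⟩ on Q: start {n0}
  [1] b ⇒ {n1}
  [2] b ⇒ ∅  — Q cannot continue

bb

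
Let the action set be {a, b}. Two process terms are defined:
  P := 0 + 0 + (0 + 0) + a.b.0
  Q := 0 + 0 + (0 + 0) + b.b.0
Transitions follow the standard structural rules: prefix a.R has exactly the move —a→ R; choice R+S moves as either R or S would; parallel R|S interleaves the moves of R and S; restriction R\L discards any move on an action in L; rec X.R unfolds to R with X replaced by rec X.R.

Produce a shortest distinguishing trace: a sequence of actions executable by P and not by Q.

a

LTS(P): 3 reachable states
  u0 = 0 + 0 + (0 + 0) + a.b.0 has moves --a--▸ u1
  u1 = b.0 has moves --b--▸ u2
  u2 = 0 has moves deadlocked
LTS(Q): 3 reachable states
  v0 = 0 + 0 + (0 + 0) + b.b.0 has moves --b--▸ v1
  v1 = b.0 has moves --b--▸ v2
  v2 = 0 has moves deadlocked
Run σ = ⟨a⟩ on P: start {u0}
  after a @ step 1: {u1}
  ✓ P
Run σ = ⟨a⟩ on Q: start {v0}
  after a @ step 1: no successor for Q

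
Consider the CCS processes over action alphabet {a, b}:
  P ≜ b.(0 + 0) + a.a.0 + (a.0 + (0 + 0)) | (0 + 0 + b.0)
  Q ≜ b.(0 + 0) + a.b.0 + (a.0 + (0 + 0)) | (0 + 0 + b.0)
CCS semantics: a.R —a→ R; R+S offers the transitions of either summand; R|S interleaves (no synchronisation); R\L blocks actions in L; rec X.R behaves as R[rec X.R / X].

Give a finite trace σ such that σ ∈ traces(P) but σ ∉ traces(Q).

P's transition system — 7 states:
  s0 = b.(0 + 0) + a.a.0 + (a.0 + (0 + 0)) | (0 + 0 + b.0) | =a=> s1, =a=> s2, =b=> s3, =b=> s4
  s1 = 0 | (0 + 0 + b.0) | =b=> s5
  s2 = a.0 | =a=> s6
  s3 = (a.0 + (0 + 0)) | 0 | =a=> s5
  s4 = 0 + 0 | (no moves)
  s5 = 0 | 0 | (no moves)
  s6 = 0 | (no moves)
Q's transition system — 7 states:
  t0 = b.(0 + 0) + a.b.0 + (a.0 + (0 + 0)) | (0 + 0 + b.0) | =a=> t1, =a=> t2, =b=> t3, =b=> t4
  t1 = 0 | (0 + 0 + b.0) | =b=> t5
  t2 = b.0 | =b=> t6
  t3 = (a.0 + (0 + 0)) | 0 | =a=> t5
  t4 = 0 + 0 | (no moves)
  t5 = 0 | 0 | (no moves)
  t6 = 0 | (no moves)
Executing aa from P (initial set {s0}):
  [1] a ⇒ {s1, s2}
  [2] a ⇒ {s6}
  — P admits the full trace.
Executing aa from Q (initial set {t0}):
  [1] a ⇒ {t1, t2}
  [2] a ⇒ ∅  — Q cannot continue

aa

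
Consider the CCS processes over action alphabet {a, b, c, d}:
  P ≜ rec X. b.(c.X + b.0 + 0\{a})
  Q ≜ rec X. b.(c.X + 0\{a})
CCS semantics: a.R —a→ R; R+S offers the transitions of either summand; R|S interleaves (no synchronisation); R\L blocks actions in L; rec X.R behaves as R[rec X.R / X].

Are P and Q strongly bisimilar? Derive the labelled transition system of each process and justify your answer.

P's transition system — 3 states:
  p0 = rec X. b.(c.X + b.0 + 0\{a}) ⊢ --b--▸ p1
  p1 = c.(rec X. b.(c.X + b.0 + 0\{a})) + b.0 + 0\{a} ⊢ --b--▸ p2, --c--▸ p0
  p2 = 0 ⊢ ∅
Q's transition system — 2 states:
  q0 = rec X. b.(c.X + 0\{a}) ⊢ --b--▸ q1
  q1 = c.(rec X. b.(c.X + 0\{a})) + 0\{a} ⊢ --c--▸ q0
Coarsest stable partition (strong bisimilarity classes):
  B0 = {p0}
  B1 = {p1}
  B2 = {p2}
  B3 = {q0}
  B4 = {q1}
p0 ∈ B0, q0 ∈ B3 → different blocks

NO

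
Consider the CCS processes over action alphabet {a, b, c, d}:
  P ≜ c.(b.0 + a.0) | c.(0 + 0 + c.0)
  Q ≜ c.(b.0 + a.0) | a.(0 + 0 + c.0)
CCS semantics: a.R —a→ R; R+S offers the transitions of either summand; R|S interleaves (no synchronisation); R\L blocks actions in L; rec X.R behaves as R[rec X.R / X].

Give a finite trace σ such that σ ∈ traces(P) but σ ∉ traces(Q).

cc

LTS(P): 9 reachable states
  p0 = c.(b.0 + a.0) | c.(0 + 0 + c.0) → --c--▸ p1, --c--▸ p2
  p1 = (b.0 + a.0) | c.(0 + 0 + c.0) → --a--▸ p3, --b--▸ p3, --c--▸ p4
  p2 = c.(b.0 + a.0) | (0 + 0 + c.0) → --c--▸ p4, --c--▸ p5
  p3 = 0 | c.(0 + 0 + c.0) → --c--▸ p6
  p4 = (b.0 + a.0) | (0 + 0 + c.0) → --a--▸ p6, --b--▸ p6, --c--▸ p7
  p5 = c.(b.0 + a.0) | 0 → --c--▸ p7
  p6 = 0 | (0 + 0 + c.0) → --c--▸ p8
  p7 = (b.0 + a.0) | 0 → --a--▸ p8, --b--▸ p8
  p8 = 0 | 0 → ∅
LTS(Q): 9 reachable states
  q0 = c.(b.0 + a.0) | a.(0 + 0 + c.0) → --a--▸ q1, --c--▸ q2
  q1 = c.(b.0 + a.0) | (0 + 0 + c.0) → --c--▸ q3, --c--▸ q4
  q2 = (b.0 + a.0) | a.(0 + 0 + c.0) → --a--▸ q3, --a--▸ q5, --b--▸ q5
  q3 = (b.0 + a.0) | (0 + 0 + c.0) → --a--▸ q6, --b--▸ q6, --c--▸ q7
  q4 = c.(b.0 + a.0) | 0 → --c--▸ q7
  q5 = 0 | a.(0 + 0 + c.0) → --a--▸ q6
  q6 = 0 | (0 + 0 + c.0) → --c--▸ q8
  q7 = (b.0 + a.0) | 0 → --a--▸ q8, --b--▸ q8
  q8 = 0 | 0 → ∅
Executing cc from P (initial set {p0}):
  step 1 (c): {p1, p2}
  step 2 (c): {p4, p5}
  — P admits the full trace.
Executing cc from Q (initial set {q0}):
  step 1 (c): {q2}
  step 2 (c): ∅  — Q cannot continue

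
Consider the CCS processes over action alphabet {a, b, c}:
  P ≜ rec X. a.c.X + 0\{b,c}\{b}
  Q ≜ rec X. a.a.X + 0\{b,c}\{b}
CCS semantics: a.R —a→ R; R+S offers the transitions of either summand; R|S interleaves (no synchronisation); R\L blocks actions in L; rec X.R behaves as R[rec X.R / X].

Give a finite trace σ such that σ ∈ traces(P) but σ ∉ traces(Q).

ac

Reachable graph of P (2 states):
  u0 = rec X. a.c.X + 0\{b,c}\{b} :: -a-> u1
  u1 = c.(rec X. a.c.X + 0\{b,c}\{b}) :: -c-> u0
Reachable graph of Q (2 states):
  v0 = rec X. a.a.X + 0\{b,c}\{b} :: -a-> v1
  v1 = a.(rec X. a.a.X + 0\{b,c}\{b}) :: -a-> v0
Trace ⟨ac⟩ through P, begin at {u0}:
  [1] a ⇒ {u1}
  [2] c ⇒ {u0}
  ✓ P
Trace ⟨ac⟩ through Q, begin at {v0}:
  [1] a ⇒ {v1}
  [2] c ⇒ ∅  — Q cannot continue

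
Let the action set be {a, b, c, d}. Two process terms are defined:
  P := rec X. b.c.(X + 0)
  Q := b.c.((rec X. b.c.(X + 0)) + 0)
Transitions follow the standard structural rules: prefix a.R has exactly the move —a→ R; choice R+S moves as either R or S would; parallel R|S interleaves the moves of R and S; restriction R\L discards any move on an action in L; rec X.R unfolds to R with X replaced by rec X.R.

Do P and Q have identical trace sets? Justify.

LTS(P): 3 reachable states
  u0 = rec X. b.c.(X + 0) | -b-> u1
  u1 = c.((rec X. b.c.(X + 0)) + 0) | -c-> u2
  u2 = (rec X. b.c.(X + 0)) + 0 | -b-> u1
LTS(Q): 3 reachable states
  v0 = b.c.((rec X. b.c.(X + 0)) + 0) | -b-> v1
  v1 = c.((rec X. b.c.(X + 0)) + 0) | -c-> v2
  v2 = (rec X. b.c.(X + 0)) + 0 | -b-> v1
Bisimilarity quotient blocks:
  B0 = {u0, u2, v0, v2}
  B1 = {u1, v1}
u0 ∈ B0, v0 ∈ B0 → same block
Bisimilar ⇒ trace-equivalent.

traces(P) = traces(Q)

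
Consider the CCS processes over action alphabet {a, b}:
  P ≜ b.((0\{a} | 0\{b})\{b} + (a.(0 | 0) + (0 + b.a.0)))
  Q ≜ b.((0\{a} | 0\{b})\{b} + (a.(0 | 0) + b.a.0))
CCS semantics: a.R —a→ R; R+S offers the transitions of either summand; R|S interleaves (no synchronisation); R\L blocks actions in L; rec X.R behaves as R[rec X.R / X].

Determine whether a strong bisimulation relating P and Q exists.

YES

Reachable graph of P (5 states):
  p0 = b.((0\{a} | 0\{b})\{b} + (a.(0 | 0) + (0 + b.a.0))) | —b→ p1
  p1 = (0\{a} | 0\{b})\{b} + (a.(0 | 0) + (0 + b.a.0)) | —a→ p2, —b→ p3
  p2 = 0 | 0 | deadlocked
  p3 = a.0 | —a→ p4
  p4 = 0 | deadlocked
Reachable graph of Q (5 states):
  q0 = b.((0\{a} | 0\{b})\{b} + (a.(0 | 0) + b.a.0)) | —b→ q1
  q1 = (0\{a} | 0\{b})\{b} + (a.(0 | 0) + b.a.0) | —a→ q2, —b→ q3
  q2 = 0 | 0 | deadlocked
  q3 = a.0 | —a→ q4
  q4 = 0 | deadlocked
Partition-refinement fixed point:
  B0 = {p0, q0}
  B1 = {p1, q1}
  B2 = {p2, p4, q2, q4}
  B3 = {p3, q3}
p0 ∈ B0, q0 ∈ B0 → same block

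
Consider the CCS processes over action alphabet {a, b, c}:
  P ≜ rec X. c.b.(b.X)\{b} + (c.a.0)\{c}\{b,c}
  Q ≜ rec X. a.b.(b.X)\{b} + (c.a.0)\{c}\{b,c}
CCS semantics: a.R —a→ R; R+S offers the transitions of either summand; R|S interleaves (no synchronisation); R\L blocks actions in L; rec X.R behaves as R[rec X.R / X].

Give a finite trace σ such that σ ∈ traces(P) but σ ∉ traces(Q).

c

LTS(P): 3 reachable states
  s0 = rec X. c.b.(b.X)\{b} + (c.a.0)\{c}\{b,c} has moves -c-> s1
  s1 = b.(b.(rec X. c.b.(b.X)\{b} + (c.a.0)\{c}\{b,c}))\{b} has moves -b-> s2
  s2 = (b.(rec X. c.b.(b.X)\{b} + (c.a.0)\{c}\{b,c}))\{b} has moves (no moves)
LTS(Q): 3 reachable states
  t0 = rec X. a.b.(b.X)\{b} + (c.a.0)\{c}\{b,c} has moves -a-> t1
  t1 = b.(b.(rec X. a.b.(b.X)\{b} + (c.a.0)\{c}\{b,c}))\{b} has moves -b-> t2
  t2 = (b.(rec X. a.b.(b.X)\{b} + (c.a.0)\{c}\{b,c}))\{b} has moves (no moves)
Executing c from P (initial set {s0}):
  [1] c ⇒ {s1}
  ✓ P
Executing c from Q (initial set {t0}):
  [1] c ⇒ no successor for Q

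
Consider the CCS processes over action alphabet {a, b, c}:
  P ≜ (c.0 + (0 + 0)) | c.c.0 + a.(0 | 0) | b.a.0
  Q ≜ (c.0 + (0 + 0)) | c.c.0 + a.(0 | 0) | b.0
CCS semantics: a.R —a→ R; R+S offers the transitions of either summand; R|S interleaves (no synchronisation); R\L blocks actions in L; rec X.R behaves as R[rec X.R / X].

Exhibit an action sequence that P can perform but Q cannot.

Reachable graph of P (11 states):
  p0 = (c.0 + (0 + 0)) | c.c.0 + a.(0 | 0) | b.a.0 | --a--▸ p1, --b--▸ p2, --c--▸ p3, --c--▸ p4
  p1 = 0 | 0 | b.a.0 | --b--▸ p5
  p2 = a.(0 | 0) | a.0 | --a--▸ p5, --a--▸ p6
  p3 = (c.0 + (0 + 0)) | c.0 | --c--▸ p7, --c--▸ p8
  p4 = 0 | c.c.0 | --c--▸ p8
  p5 = 0 | 0 | a.0 | --a--▸ p9
  p6 = a.(0 | 0) | 0 | --a--▸ p9
  p7 = (c.0 + (0 + 0)) | 0 | --c--▸ p10
  p8 = 0 | c.0 | --c--▸ p10
  p9 = 0 | 0 | 0 | (no moves)
  p10 = 0 | 0 | (no moves)
Reachable graph of Q (9 states):
  q0 = (c.0 + (0 + 0)) | c.c.0 + a.(0 | 0) | b.0 | --a--▸ q1, --b--▸ q2, --c--▸ q3, --c--▸ q4
  q1 = 0 | 0 | b.0 | --b--▸ q5
  q2 = a.(0 | 0) | 0 | --a--▸ q5
  q3 = (c.0 + (0 + 0)) | c.0 | --c--▸ q6, --c--▸ q7
  q4 = 0 | c.c.0 | --c--▸ q7
  q5 = 0 | 0 | 0 | (no moves)
  q6 = (c.0 + (0 + 0)) | 0 | --c--▸ q8
  q7 = 0 | c.0 | --c--▸ q8
  q8 = 0 | 0 | (no moves)
Trace ⟨aba⟩ through P, begin at {p0}:
  after a @ step 1: {p1}
  after b @ step 2: {p5}
  after a @ step 3: {p9}
  — P admits the full trace.
Trace ⟨aba⟩ through Q, begin at {q0}:
  after a @ step 1: {q1}
  after b @ step 2: {q5}
  after a @ step 3: ∅  — Q cannot continue

aba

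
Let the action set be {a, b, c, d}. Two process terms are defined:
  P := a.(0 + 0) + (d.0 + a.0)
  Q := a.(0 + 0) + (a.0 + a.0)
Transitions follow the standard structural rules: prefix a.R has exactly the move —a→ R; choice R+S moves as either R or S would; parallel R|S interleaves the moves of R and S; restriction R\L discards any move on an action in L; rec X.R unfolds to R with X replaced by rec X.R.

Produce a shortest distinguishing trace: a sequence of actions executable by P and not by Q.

LTS(P): 3 reachable states
  u0 = a.(0 + 0) + (d.0 + a.0) :: --a--▸ u1, --a--▸ u2, --d--▸ u1
  u1 = 0 :: (no moves)
  u2 = 0 + 0 :: (no moves)
LTS(Q): 3 reachable states
  v0 = a.(0 + 0) + (a.0 + a.0) :: --a--▸ v1, --a--▸ v2
  v1 = 0 :: (no moves)
  v2 = 0 + 0 :: (no moves)
Run σ = ⟨d⟩ on P: start {u0}
  step 1 (d): {u1}
  P completes σ.
Run σ = ⟨d⟩ on Q: start {v0}
  step 1 (d): no successor for Q

d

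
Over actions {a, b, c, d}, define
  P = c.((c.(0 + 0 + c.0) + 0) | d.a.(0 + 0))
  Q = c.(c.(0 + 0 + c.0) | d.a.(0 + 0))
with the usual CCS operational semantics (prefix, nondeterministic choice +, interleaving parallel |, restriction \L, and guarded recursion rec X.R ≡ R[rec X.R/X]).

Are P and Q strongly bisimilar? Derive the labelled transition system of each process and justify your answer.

LTS(P): 10 reachable states
  p0 = c.((c.(0 + 0 + c.0) + 0) | d.a.(0 + 0)) ⊢ —c→ p1
  p1 = (c.(0 + 0 + c.0) + 0) | d.a.(0 + 0) ⊢ —c→ p2, —d→ p3
  p2 = (0 + 0 + c.0) | d.a.(0 + 0) ⊢ —c→ p4, —d→ p5
  p3 = (c.(0 + 0 + c.0) + 0) | a.(0 + 0) ⊢ —a→ p6, —c→ p5
  p4 = 0 | d.a.(0 + 0) ⊢ —d→ p7
  p5 = (0 + 0 + c.0) | a.(0 + 0) ⊢ —a→ p8, —c→ p7
  p6 = (c.(0 + 0 + c.0) + 0) | (0 + 0) ⊢ —c→ p8
  p7 = 0 | a.(0 + 0) ⊢ —a→ p9
  p8 = (0 + 0 + c.0) | (0 + 0) ⊢ —c→ p9
  p9 = 0 | (0 + 0) ⊢ deadlocked
LTS(Q): 10 reachable states
  q0 = c.(c.(0 + 0 + c.0) | d.a.(0 + 0)) ⊢ —c→ q1
  q1 = c.(0 + 0 + c.0) | d.a.(0 + 0) ⊢ —c→ q2, —d→ q3
  q2 = (0 + 0 + c.0) | d.a.(0 + 0) ⊢ —c→ q4, —d→ q5
  q3 = c.(0 + 0 + c.0) | a.(0 + 0) ⊢ —a→ q6, —c→ q5
  q4 = 0 | d.a.(0 + 0) ⊢ —d→ q7
  q5 = (0 + 0 + c.0) | a.(0 + 0) ⊢ —a→ q8, —c→ q7
  q6 = c.(0 + 0 + c.0) | (0 + 0) ⊢ —c→ q8
  q7 = 0 | a.(0 + 0) ⊢ —a→ q9
  q8 = (0 + 0 + c.0) | (0 + 0) ⊢ —c→ q9
  q9 = 0 | (0 + 0) ⊢ deadlocked
Bisimilarity quotient blocks:
  B0 = {p0, q0}
  B1 = {p1, q1}
  B2 = {p3, q3}
  B3 = {p6, q6}
  B4 = {p8, q8}
  B5 = {p9, q9}
  B6 = {p5, q5}
  B7 = {p7, q7}
  B8 = {p2, q2}
  B9 = {p4, q4}
p0 ∈ B0, q0 ∈ B0 → same block

YES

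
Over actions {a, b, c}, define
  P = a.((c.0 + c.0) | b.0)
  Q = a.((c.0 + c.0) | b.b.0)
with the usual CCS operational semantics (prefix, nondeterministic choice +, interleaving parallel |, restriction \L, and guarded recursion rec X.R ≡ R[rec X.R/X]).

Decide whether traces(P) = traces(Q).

LTS(P): 5 reachable states
  u0 = a.((c.0 + c.0) | b.0) ⊢ ··a··> u1
  u1 = (c.0 + c.0) | b.0 ⊢ ··b··> u2, ··c··> u3
  u2 = (c.0 + c.0) | 0 ⊢ ··c··> u4
  u3 = 0 | b.0 ⊢ ··b··> u4
  u4 = 0 | 0 ⊢ ∅
LTS(Q): 7 reachable states
  v0 = a.((c.0 + c.0) | b.b.0) ⊢ ··a··> v1
  v1 = (c.0 + c.0) | b.b.0 ⊢ ··b··> v2, ··c··> v3
  v2 = (c.0 + c.0) | b.0 ⊢ ··b··> v4, ··c··> v5
  v3 = 0 | b.b.0 ⊢ ··b··> v5
  v4 = (c.0 + c.0) | 0 ⊢ ··c··> v6
  v5 = 0 | b.0 ⊢ ··b··> v6
  v6 = 0 | 0 ⊢ ∅
Executing abb from Q (initial set {v0}):
  after a @ step 1: {v1}
  after b @ step 2: {v2}
  after b @ step 3: {v4}
  Q completes σ.
Executing abb from P (initial set {u0}):
  after a @ step 1: {u1}
  after b @ step 2: {u2}
  after b @ step 3: no successor for P

traces(P) ≠ traces(Q) — witness ⟨abb⟩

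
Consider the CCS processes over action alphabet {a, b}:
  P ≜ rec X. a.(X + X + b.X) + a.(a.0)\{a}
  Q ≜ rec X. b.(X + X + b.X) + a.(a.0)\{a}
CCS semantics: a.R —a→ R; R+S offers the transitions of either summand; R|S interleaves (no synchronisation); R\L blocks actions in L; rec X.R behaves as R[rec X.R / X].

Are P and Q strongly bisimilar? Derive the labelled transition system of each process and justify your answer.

not bisimilar

LTS(P): 3 reachable states
  p0 = rec X. a.(X + X + b.X) + a.(a.0)\{a} ⊢ -a-> p1, -a-> p2
  p1 = (a.0)\{a} ⊢ ·
  p2 = (rec X. a.(X + X + b.X) + a.(a.0)\{a}) + (rec X. a.(X + X + b.X) + a.(a.0)\{a}) + b.(rec X. a.(X + X + b.X) + a.(a.0)\{a}) ⊢ -a-> p1, -a-> p2, -b-> p0
LTS(Q): 3 reachable states
  q0 = rec X. b.(X + X + b.X) + a.(a.0)\{a} ⊢ -a-> q1, -b-> q2
  q1 = (a.0)\{a} ⊢ ·
  q2 = (rec X. b.(X + X + b.X) + a.(a.0)\{a}) + (rec X. b.(X + X + b.X) + a.(a.0)\{a}) + b.(rec X. b.(X + X + b.X) + a.(a.0)\{a}) ⊢ -a-> q1, -b-> q0, -b-> q2
Partition-refinement fixed point:
  B0 = {p0}
  B1 = {p2}
  B2 = {p1, q1}
  B3 = {q0, q2}
p0 ∈ B0, q0 ∈ B3 → different blocks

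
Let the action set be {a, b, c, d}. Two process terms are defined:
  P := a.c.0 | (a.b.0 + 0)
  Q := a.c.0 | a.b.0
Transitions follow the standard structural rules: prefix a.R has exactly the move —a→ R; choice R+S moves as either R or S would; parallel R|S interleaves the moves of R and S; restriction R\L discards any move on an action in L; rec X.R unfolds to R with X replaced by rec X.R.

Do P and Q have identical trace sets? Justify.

YES

LTS(P): 9 reachable states
  p0 = a.c.0 | (a.b.0 + 0) has moves —a→ p1, —a→ p2
  p1 = a.c.0 | b.0 has moves —a→ p3, —b→ p4
  p2 = c.0 | (a.b.0 + 0) has moves —a→ p3, —c→ p5
  p3 = c.0 | b.0 has moves —b→ p6, —c→ p7
  p4 = a.c.0 | 0 has moves —a→ p6
  p5 = 0 | (a.b.0 + 0) has moves —a→ p7
  p6 = c.0 | 0 has moves —c→ p8
  p7 = 0 | b.0 has moves —b→ p8
  p8 = 0 | 0 has moves (no moves)
LTS(Q): 9 reachable states
  q0 = a.c.0 | a.b.0 has moves —a→ q1, —a→ q2
  q1 = a.c.0 | b.0 has moves —a→ q3, —b→ q4
  q2 = c.0 | a.b.0 has moves —a→ q3, —c→ q5
  q3 = c.0 | b.0 has moves —b→ q6, —c→ q7
  q4 = a.c.0 | 0 has moves —a→ q6
  q5 = 0 | a.b.0 has moves —a→ q7
  q6 = c.0 | 0 has moves —c→ q8
  q7 = 0 | b.0 has moves —b→ q8
  q8 = 0 | 0 has moves (no moves)
Partition-refinement fixed point:
  B0 = {p0, q0}
  B1 = {p2, q2}
  B2 = {p3, q3}
  B3 = {p7, q7}
  B4 = {p8, q8}
  B5 = {p6, q6}
  B6 = {p5, q5}
  B7 = {p1, q1}
  B8 = {p4, q4}
p0 ∈ B0, q0 ∈ B0 → same block
Bisimilar ⇒ trace-equivalent.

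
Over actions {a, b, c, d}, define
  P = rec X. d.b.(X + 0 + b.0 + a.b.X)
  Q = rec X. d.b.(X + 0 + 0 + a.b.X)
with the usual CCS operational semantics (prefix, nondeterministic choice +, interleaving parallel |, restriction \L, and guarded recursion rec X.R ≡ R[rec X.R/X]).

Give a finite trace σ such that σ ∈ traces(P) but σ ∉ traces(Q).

dbb

Reachable graph of P (5 states):
  s0 = rec X. d.b.(X + 0 + b.0 + a.b.X) → ··d··> s1
  s1 = b.((rec X. d.b.(X + 0 + b.0 + a.b.X)) + 0 + b.0 + a.b.(rec X. d.b.(X + 0 + b.0 + a.b.X))) → ··b··> s2
  s2 = (rec X. d.b.(X + 0 + b.0 + a.b.X)) + 0 + b.0 + a.b.(rec X. d.b.(X + 0 + b.0 + a.b.X)) → ··a··> s3, ··b··> s4, ··d··> s1
  s3 = b.(rec X. d.b.(X + 0 + b.0 + a.b.X)) → ··b··> s0
  s4 = 0 → ∅
Reachable graph of Q (4 states):
  t0 = rec X. d.b.(X + 0 + 0 + a.b.X) → ··d··> t1
  t1 = b.((rec X. d.b.(X + 0 + 0 + a.b.X)) + 0 + 0 + a.b.(rec X. d.b.(X + 0 + 0 + a.b.X))) → ··b··> t2
  t2 = (rec X. d.b.(X + 0 + 0 + a.b.X)) + 0 + 0 + a.b.(rec X. d.b.(X + 0 + 0 + a.b.X)) → ··a··> t3, ··d··> t1
  t3 = b.(rec X. d.b.(X + 0 + 0 + a.b.X)) → ··b··> t0
Run σ = ⟨dbb⟩ on P: start {s0}
  after d @ step 1: {s1}
  after b @ step 2: {s2}
  after b @ step 3: {s4}
  — P admits the full trace.
Run σ = ⟨dbb⟩ on Q: start {t0}
  after d @ step 1: {t1}
  after b @ step 2: {t2}
  after b @ step 3: no successor for Q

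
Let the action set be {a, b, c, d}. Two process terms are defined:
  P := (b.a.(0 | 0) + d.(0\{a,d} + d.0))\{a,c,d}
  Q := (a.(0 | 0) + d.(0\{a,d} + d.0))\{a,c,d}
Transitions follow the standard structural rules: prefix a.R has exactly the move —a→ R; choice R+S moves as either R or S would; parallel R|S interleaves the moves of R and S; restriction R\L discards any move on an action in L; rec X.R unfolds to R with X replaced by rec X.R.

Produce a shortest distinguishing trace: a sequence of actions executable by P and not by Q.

P's transition system — 2 states:
  p0 = (b.a.(0 | 0) + d.(0\{a,d} + d.0))\{a,c,d} :: --b--▸ p1
  p1 = (a.(0 | 0))\{a,c,d} :: deadlocked
Q's transition system — 1 states:
  q0 = (a.(0 | 0) + d.(0\{a,d} + d.0))\{a,c,d} :: deadlocked
Executing b from P (initial set {p0}):
  after b @ step 1: {p1}
  — P admits the full trace.
Executing b from Q (initial set {q0}):
  after b @ step 1: ∅  — Q cannot continue

b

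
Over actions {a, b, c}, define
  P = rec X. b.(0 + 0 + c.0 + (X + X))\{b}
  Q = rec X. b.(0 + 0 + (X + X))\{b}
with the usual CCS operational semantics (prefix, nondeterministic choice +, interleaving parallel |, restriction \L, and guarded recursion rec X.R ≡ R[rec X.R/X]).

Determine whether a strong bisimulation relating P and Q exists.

LTS(P): 3 reachable states
  m0 = rec X. b.(0 + 0 + c.0 + (X + X))\{b} ⊢ ··b··> m1
  m1 = (0 + 0 + c.0 + ((rec X. b.(0 + 0 + c.0 + (X + X))\{b}) + (rec X. b.(0 + 0 + c.0 + (X + X))\{b})))\{b} ⊢ ··c··> m2
  m2 = 0\{b} ⊢ stopped
LTS(Q): 2 reachable states
  n0 = rec X. b.(0 + 0 + (X + X))\{b} ⊢ ··b··> n1
  n1 = (0 + 0 + ((rec X. b.(0 + 0 + (X + X))\{b}) + (rec X. b.(0 + 0 + (X + X))\{b})))\{b} ⊢ stopped
Partition-refinement fixed point:
  B0 = {m0}
  B1 = {m1}
  B2 = {m2, n1}
  B3 = {n0}
m0 ∈ B0, n0 ∈ B3 → different blocks

P ≁ Q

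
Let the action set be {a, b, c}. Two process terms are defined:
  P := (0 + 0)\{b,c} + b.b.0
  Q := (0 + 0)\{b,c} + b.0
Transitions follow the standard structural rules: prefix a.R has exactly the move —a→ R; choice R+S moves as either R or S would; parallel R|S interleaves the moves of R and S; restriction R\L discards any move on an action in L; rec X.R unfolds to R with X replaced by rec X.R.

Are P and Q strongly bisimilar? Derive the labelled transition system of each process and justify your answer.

P ≁ Q

Reachable graph of P (3 states):
  m0 = (0 + 0)\{b,c} + b.b.0 | ··b··> m1
  m1 = b.0 | ··b··> m2
  m2 = 0 | ·
Reachable graph of Q (2 states):
  n0 = (0 + 0)\{b,c} + b.0 | ··b··> n1
  n1 = 0 | ·
Coarsest stable partition (strong bisimilarity classes):
  B0 = {m0}
  B1 = {m1, n0}
  B2 = {m2, n1}
m0 ∈ B0, n0 ∈ B1 → different blocks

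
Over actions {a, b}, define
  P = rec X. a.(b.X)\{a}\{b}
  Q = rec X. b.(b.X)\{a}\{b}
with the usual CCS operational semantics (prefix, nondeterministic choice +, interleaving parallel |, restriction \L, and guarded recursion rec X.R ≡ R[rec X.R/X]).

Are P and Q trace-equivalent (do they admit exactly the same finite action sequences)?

Reachable graph of P (2 states):
  m0 = rec X. a.(b.X)\{a}\{b} has moves =a=> m1
  m1 = (b.(rec X. a.(b.X)\{a}\{b}))\{a}\{b} has moves deadlocked
Reachable graph of Q (2 states):
  n0 = rec X. b.(b.X)\{a}\{b} has moves =b=> n1
  n1 = (b.(rec X. b.(b.X)\{a}\{b}))\{a}\{b} has moves deadlocked
Trace ⟨a⟩ through P, begin at {m0}:
  step 1 (a): {m1}
  ✓ P
Trace ⟨a⟩ through Q, begin at {n0}:
  step 1 (a): no successor for Q

trace-distinct — witness ⟨a⟩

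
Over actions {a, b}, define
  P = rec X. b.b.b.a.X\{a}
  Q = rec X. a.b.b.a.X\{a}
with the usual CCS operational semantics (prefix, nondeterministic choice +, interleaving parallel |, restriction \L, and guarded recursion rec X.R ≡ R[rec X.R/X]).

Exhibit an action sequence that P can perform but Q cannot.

Reachable graph of P (8 states):
  u0 = rec X. b.b.b.a.X\{a} → ··b··> u1
  u1 = b.b.a.(rec X. b.b.b.a.X\{a})\{a} → ··b··> u2
  u2 = b.a.(rec X. b.b.b.a.X\{a})\{a} → ··b··> u3
  u3 = a.(rec X. b.b.b.a.X\{a})\{a} → ··a··> u4
  u4 = (rec X. b.b.b.a.X\{a})\{a} → ··b··> u5
  u5 = (b.b.a.(rec X. b.b.b.a.X\{a})\{a})\{a} → ··b··> u6
  u6 = (b.a.(rec X. b.b.b.a.X\{a})\{a})\{a} → ··b··> u7
  u7 = (a.(rec X. b.b.b.a.X\{a})\{a})\{a} → (no moves)
Reachable graph of Q (5 states):
  v0 = rec X. a.b.b.a.X\{a} → ··a··> v1
  v1 = b.b.a.(rec X. a.b.b.a.X\{a})\{a} → ··b··> v2
  v2 = b.a.(rec X. a.b.b.a.X\{a})\{a} → ··b··> v3
  v3 = a.(rec X. a.b.b.a.X\{a})\{a} → ··a··> v4
  v4 = (rec X. a.b.b.a.X\{a})\{a} → (no moves)
Trace ⟨b⟩ through P, begin at {u0}:
  [1] b ⇒ {u1}
  P completes σ.
Trace ⟨b⟩ through Q, begin at {v0}:
  [1] b ⇒ ∅ (Q stuck)

b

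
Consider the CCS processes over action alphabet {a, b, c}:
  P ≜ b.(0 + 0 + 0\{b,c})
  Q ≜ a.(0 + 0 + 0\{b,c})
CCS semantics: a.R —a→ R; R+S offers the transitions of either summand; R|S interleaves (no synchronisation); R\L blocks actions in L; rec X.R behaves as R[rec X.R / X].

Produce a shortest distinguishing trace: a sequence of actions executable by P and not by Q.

LTS(P): 2 reachable states
  u0 = b.(0 + 0 + 0\{b,c}) ⊢ -b-> u1
  u1 = 0 + 0 + 0\{b,c} ⊢ deadlocked
LTS(Q): 2 reachable states
  v0 = a.(0 + 0 + 0\{b,c}) ⊢ -a-> v1
  v1 = 0 + 0 + 0\{b,c} ⊢ deadlocked
Trace ⟨b⟩ through P, begin at {u0}:
  [1] b ⇒ {u1}
  — P admits the full trace.
Trace ⟨b⟩ through Q, begin at {v0}:
  [1] b ⇒ ∅  — Q cannot continue

b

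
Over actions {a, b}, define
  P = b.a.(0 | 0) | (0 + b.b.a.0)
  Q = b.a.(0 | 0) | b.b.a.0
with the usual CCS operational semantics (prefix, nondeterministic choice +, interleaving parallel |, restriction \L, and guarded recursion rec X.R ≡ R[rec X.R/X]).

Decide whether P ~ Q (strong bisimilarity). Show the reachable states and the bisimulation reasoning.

P's transition system — 12 states:
  p0 = b.a.(0 | 0) | (0 + b.b.a.0) :: —b→ p1, —b→ p2
  p1 = a.(0 | 0) | (0 + b.b.a.0) :: —a→ p3, —b→ p4
  p2 = b.a.(0 | 0) | b.a.0 :: —b→ p4, —b→ p5
  p3 = 0 | 0 | (0 + b.b.a.0) :: —b→ p6
  p4 = a.(0 | 0) | b.a.0 :: —a→ p6, —b→ p7
  p5 = b.a.(0 | 0) | a.0 :: —a→ p8, —b→ p7
  p6 = 0 | 0 | b.a.0 :: —b→ p9
  p7 = a.(0 | 0) | a.0 :: —a→ p10, —a→ p9
  p8 = b.a.(0 | 0) | 0 :: —b→ p10
  p9 = 0 | 0 | a.0 :: —a→ p11
  p10 = a.(0 | 0) | 0 :: —a→ p11
  p11 = 0 | 0 | 0 :: deadlocked
Q's transition system — 12 states:
  q0 = b.a.(0 | 0) | b.b.a.0 :: —b→ q1, —b→ q2
  q1 = a.(0 | 0) | b.b.a.0 :: —a→ q3, —b→ q4
  q2 = b.a.(0 | 0) | b.a.0 :: —b→ q4, —b→ q5
  q3 = 0 | 0 | b.b.a.0 :: —b→ q6
  q4 = a.(0 | 0) | b.a.0 :: —a→ q6, —b→ q7
  q5 = b.a.(0 | 0) | a.0 :: —a→ q8, —b→ q7
  q6 = 0 | 0 | b.a.0 :: —b→ q9
  q7 = a.(0 | 0) | a.0 :: —a→ q10, —a→ q9
  q8 = b.a.(0 | 0) | 0 :: —b→ q10
  q9 = 0 | 0 | a.0 :: —a→ q11
  q10 = a.(0 | 0) | 0 :: —a→ q11
  q11 = 0 | 0 | 0 :: deadlocked
Bisimilarity quotient blocks:
  B0 = {p0, q0}
  B1 = {p1, q1}
  B2 = {p4, p5, q4, q5}
  B3 = {p7, q7}
  B4 = {p10, p9, q10, q9}
  B5 = {p11, q11}
  B6 = {p6, p8, q6, q8}
  B7 = {p3, q3}
  B8 = {p2, q2}
p0 ∈ B0, q0 ∈ B0 → same block

P ~ Q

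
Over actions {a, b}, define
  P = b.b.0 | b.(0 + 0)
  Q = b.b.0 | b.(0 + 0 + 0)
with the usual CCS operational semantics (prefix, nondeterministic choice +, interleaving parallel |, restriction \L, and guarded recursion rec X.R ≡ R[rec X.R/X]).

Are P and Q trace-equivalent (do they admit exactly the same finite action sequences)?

Reachable graph of P (6 states):
  m0 = b.b.0 | b.(0 + 0) :: =b=> m1, =b=> m2
  m1 = b.0 | b.(0 + 0) :: =b=> m3, =b=> m4
  m2 = b.b.0 | (0 + 0) :: =b=> m4
  m3 = 0 | b.(0 + 0) :: =b=> m5
  m4 = b.0 | (0 + 0) :: =b=> m5
  m5 = 0 | (0 + 0) :: (no moves)
Reachable graph of Q (6 states):
  n0 = b.b.0 | b.(0 + 0 + 0) :: =b=> n1, =b=> n2
  n1 = b.0 | b.(0 + 0 + 0) :: =b=> n3, =b=> n4
  n2 = b.b.0 | (0 + 0 + 0) :: =b=> n4
  n3 = 0 | b.(0 + 0 + 0) :: =b=> n5
  n4 = b.0 | (0 + 0 + 0) :: =b=> n5
  n5 = 0 | (0 + 0 + 0) :: (no moves)
Coarsest stable partition (strong bisimilarity classes):
  B0 = {m0, n0}
  B1 = {m1, m2, n1, n2}
  B2 = {m3, m4, n3, n4}
  B3 = {m5, n5}
m0 ∈ B0, n0 ∈ B0 → same block
Bisimilar ⇒ trace-equivalent.

trace-equivalent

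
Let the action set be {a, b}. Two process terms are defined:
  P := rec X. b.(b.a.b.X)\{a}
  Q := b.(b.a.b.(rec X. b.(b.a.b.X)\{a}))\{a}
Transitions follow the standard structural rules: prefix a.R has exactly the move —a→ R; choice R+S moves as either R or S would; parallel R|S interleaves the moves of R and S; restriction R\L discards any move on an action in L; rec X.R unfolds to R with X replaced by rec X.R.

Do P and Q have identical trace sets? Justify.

P's transition system — 3 states:
  p0 = rec X. b.(b.a.b.X)\{a} :: --b--▸ p1
  p1 = (b.a.b.(rec X. b.(b.a.b.X)\{a}))\{a} :: --b--▸ p2
  p2 = (a.b.(rec X. b.(b.a.b.X)\{a}))\{a} :: (no moves)
Q's transition system — 3 states:
  q0 = b.(b.a.b.(rec X. b.(b.a.b.X)\{a}))\{a} :: --b--▸ q1
  q1 = (b.a.b.(rec X. b.(b.a.b.X)\{a}))\{a} :: --b--▸ q2
  q2 = (a.b.(rec X. b.(b.a.b.X)\{a}))\{a} :: (no moves)
Bisimilarity quotient blocks:
  B0 = {p0, q0}
  B1 = {p1, q1}
  B2 = {p2, q2}
p0 ∈ B0, q0 ∈ B0 → same block
Bisimilar ⇒ trace-equivalent.

traces(P) = traces(Q)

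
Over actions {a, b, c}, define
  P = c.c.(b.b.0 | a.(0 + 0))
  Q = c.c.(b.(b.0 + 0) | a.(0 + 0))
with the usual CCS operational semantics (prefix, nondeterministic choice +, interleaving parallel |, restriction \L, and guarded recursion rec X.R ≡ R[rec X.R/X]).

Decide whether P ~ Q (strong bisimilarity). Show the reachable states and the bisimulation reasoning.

YES

Reachable graph of P (8 states):
  m0 = c.c.(b.b.0 | a.(0 + 0)) | ··c··> m1
  m1 = c.(b.b.0 | a.(0 + 0)) | ··c··> m2
  m2 = b.b.0 | a.(0 + 0) | ··a··> m3, ··b··> m4
  m3 = b.b.0 | (0 + 0) | ··b··> m5
  m4 = b.0 | a.(0 + 0) | ··a··> m5, ··b··> m6
  m5 = b.0 | (0 + 0) | ··b··> m7
  m6 = 0 | a.(0 + 0) | ··a··> m7
  m7 = 0 | (0 + 0) | stopped
Reachable graph of Q (8 states):
  n0 = c.c.(b.(b.0 + 0) | a.(0 + 0)) | ··c··> n1
  n1 = c.(b.(b.0 + 0) | a.(0 + 0)) | ··c··> n2
  n2 = b.(b.0 + 0) | a.(0 + 0) | ··a··> n3, ··b··> n4
  n3 = b.(b.0 + 0) | (0 + 0) | ··b··> n5
  n4 = (b.0 + 0) | a.(0 + 0) | ··a··> n5, ··b··> n6
  n5 = (b.0 + 0) | (0 + 0) | ··b··> n7
  n6 = 0 | a.(0 + 0) | ··a··> n7
  n7 = 0 | (0 + 0) | stopped
Coarsest stable partition (strong bisimilarity classes):
  B0 = {m0, n0}
  B1 = {m1, n1}
  B2 = {m2, n2}
  B3 = {m4, n4}
  B4 = {m5, n5}
  B5 = {m7, n7}
  B6 = {m6, n6}
  B7 = {m3, n3}
m0 ∈ B0, n0 ∈ B0 → same block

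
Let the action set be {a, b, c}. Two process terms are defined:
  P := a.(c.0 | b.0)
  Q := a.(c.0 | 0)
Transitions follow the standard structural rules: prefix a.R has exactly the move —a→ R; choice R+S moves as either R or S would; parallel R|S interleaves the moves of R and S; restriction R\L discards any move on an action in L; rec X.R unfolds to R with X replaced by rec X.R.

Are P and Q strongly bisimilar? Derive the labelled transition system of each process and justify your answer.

P ≁ Q

Reachable graph of P (5 states):
  p0 = a.(c.0 | b.0) | =a=> p1
  p1 = c.0 | b.0 | =b=> p2, =c=> p3
  p2 = c.0 | 0 | =c=> p4
  p3 = 0 | b.0 | =b=> p4
  p4 = 0 | 0 | deadlocked
Reachable graph of Q (3 states):
  q0 = a.(c.0 | 0) | =a=> q1
  q1 = c.0 | 0 | =c=> q2
  q2 = 0 | 0 | deadlocked
Coarsest stable partition (strong bisimilarity classes):
  B0 = {p0}
  B1 = {p1}
  B2 = {p3}
  B3 = {p4, q2}
  B4 = {p2, q1}
  B5 = {q0}
p0 ∈ B0, q0 ∈ B5 → different blocks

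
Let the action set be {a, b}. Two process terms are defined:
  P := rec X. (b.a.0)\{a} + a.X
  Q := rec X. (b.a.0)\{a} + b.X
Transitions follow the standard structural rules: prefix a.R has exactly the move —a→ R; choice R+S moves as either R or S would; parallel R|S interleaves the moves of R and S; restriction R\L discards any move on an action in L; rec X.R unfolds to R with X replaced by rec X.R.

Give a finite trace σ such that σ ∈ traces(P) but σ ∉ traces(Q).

a

P's transition system — 2 states:
  u0 = rec X. (b.a.0)\{a} + a.X → -a-> u0, -b-> u1
  u1 = (a.0)\{a} → deadlocked
Q's transition system — 2 states:
  v0 = rec X. (b.a.0)\{a} + b.X → -b-> v0, -b-> v1
  v1 = (a.0)\{a} → deadlocked
Executing a from P (initial set {u0}):
  after a @ step 1: {u0}
  P completes σ.
Executing a from Q (initial set {v0}):
  after a @ step 1: ∅  — Q cannot continue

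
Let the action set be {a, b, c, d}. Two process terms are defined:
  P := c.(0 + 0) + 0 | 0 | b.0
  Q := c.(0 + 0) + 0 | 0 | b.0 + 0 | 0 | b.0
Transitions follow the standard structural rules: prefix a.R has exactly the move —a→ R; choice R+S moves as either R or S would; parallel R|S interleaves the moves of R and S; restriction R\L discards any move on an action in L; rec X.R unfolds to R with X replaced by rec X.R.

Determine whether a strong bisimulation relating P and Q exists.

P's transition system — 3 states:
  s0 = c.(0 + 0) + 0 | 0 | b.0 has moves ··b··> s1, ··c··> s2
  s1 = 0 | 0 | 0 has moves (no moves)
  s2 = 0 + 0 has moves (no moves)
Q's transition system — 3 states:
  t0 = c.(0 + 0) + 0 | 0 | b.0 + 0 | 0 | b.0 has moves ··b··> t1, ··c··> t2
  t1 = 0 | 0 | 0 has moves (no moves)
  t2 = 0 + 0 has moves (no moves)
Bisimilarity quotient blocks:
  B0 = {s0, t0}
  B1 = {s1, s2, t1, t2}
s0 ∈ B0, t0 ∈ B0 → same block

bisimilar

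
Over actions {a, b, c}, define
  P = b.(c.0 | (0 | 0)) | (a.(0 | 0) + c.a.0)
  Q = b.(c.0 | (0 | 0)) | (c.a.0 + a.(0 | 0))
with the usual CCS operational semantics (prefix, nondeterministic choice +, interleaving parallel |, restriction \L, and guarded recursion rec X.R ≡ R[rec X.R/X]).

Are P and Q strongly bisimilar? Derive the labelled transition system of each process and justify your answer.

P's transition system — 12 states:
  m0 = b.(c.0 | (0 | 0)) | (a.(0 | 0) + c.a.0) | ··a··> m1, ··b··> m2, ··c··> m3
  m1 = b.(c.0 | (0 | 0)) | (0 | 0) | ··b··> m4
  m2 = c.0 | (0 | 0) | (a.(0 | 0) + c.a.0) | ··a··> m4, ··c··> m5, ··c··> m6
  m3 = b.(c.0 | (0 | 0)) | a.0 | ··a··> m7, ··b··> m6
  m4 = c.0 | (0 | 0) | (0 | 0) | ··c··> m8
  m5 = 0 | (0 | 0) | (a.(0 | 0) + c.a.0) | ··a··> m8, ··c··> m9
  m6 = c.0 | (0 | 0) | a.0 | ··a··> m10, ··c··> m9
  m7 = b.(c.0 | (0 | 0)) | 0 | ··b··> m10
  m8 = 0 | (0 | 0) | (0 | 0) | ∅
  m9 = 0 | (0 | 0) | a.0 | ··a··> m11
  m10 = c.0 | (0 | 0) | 0 | ··c··> m11
  m11 = 0 | (0 | 0) | 0 | ∅
Q's transition system — 12 states:
  n0 = b.(c.0 | (0 | 0)) | (c.a.0 + a.(0 | 0)) | ··a··> n1, ··b··> n2, ··c··> n3
  n1 = b.(c.0 | (0 | 0)) | (0 | 0) | ··b··> n4
  n2 = c.0 | (0 | 0) | (c.a.0 + a.(0 | 0)) | ··a··> n4, ··c··> n5, ··c··> n6
  n3 = b.(c.0 | (0 | 0)) | a.0 | ··a··> n7, ··b··> n6
  n4 = c.0 | (0 | 0) | (0 | 0) | ··c··> n8
  n5 = 0 | (0 | 0) | (c.a.0 + a.(0 | 0)) | ··a··> n8, ··c··> n9
  n6 = c.0 | (0 | 0) | a.0 | ··a··> n10, ··c··> n9
  n7 = b.(c.0 | (0 | 0)) | 0 | ··b··> n10
  n8 = 0 | (0 | 0) | (0 | 0) | ∅
  n9 = 0 | (0 | 0) | a.0 | ··a··> n11
  n10 = c.0 | (0 | 0) | 0 | ··c··> n11
  n11 = 0 | (0 | 0) | 0 | ∅
Bisimilarity quotient blocks:
  B0 = {m0, n0}
  B1 = {m1, m7, n1, n7}
  B2 = {m10, m4, n10, n4}
  B3 = {m11, m8, n11, n8}
  B4 = {m3, n3}
  B5 = {m6, n6}
  B6 = {m9, n9}
  B7 = {m2, n2}
  B8 = {m5, n5}
m0 ∈ B0, n0 ∈ B0 → same block

bisimilar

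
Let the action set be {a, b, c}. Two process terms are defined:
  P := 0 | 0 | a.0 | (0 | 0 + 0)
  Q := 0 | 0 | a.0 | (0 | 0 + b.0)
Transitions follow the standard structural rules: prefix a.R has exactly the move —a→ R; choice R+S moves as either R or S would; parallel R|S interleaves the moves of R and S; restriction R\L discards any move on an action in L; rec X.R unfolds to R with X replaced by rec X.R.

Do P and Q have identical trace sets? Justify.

LTS(P): 2 reachable states
  s0 = 0 | 0 | a.0 | (0 | 0 + 0) → ··a··> s1
  s1 = 0 | 0 | 0 | (0 | 0 + 0) → stopped
LTS(Q): 4 reachable states
  t0 = 0 | 0 | a.0 | (0 | 0 + b.0) → ··a··> t1, ··b··> t2
  t1 = 0 | 0 | 0 | (0 | 0 + b.0) → ··b··> t3
  t2 = 0 | 0 | a.0 | 0 → ··a··> t3
  t3 = 0 | 0 | 0 | 0 → stopped
Executing b from Q (initial set {t0}):
  step 1 (b): {t2}
  Q completes σ.
Executing b from P (initial set {s0}):
  step 1 (b): ∅  — P cannot continue

NO — witness ⟨b⟩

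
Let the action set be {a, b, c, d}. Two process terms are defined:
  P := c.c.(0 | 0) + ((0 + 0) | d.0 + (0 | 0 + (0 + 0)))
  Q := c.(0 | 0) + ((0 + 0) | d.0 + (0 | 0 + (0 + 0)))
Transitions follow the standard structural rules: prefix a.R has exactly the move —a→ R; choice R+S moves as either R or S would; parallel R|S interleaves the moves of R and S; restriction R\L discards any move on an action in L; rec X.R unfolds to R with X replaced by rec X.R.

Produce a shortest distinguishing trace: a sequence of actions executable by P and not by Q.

cc

LTS(P): 4 reachable states
  s0 = c.c.(0 | 0) + ((0 + 0) | d.0 + (0 | 0 + (0 + 0))) :: --c--▸ s1, --d--▸ s2
  s1 = c.(0 | 0) :: --c--▸ s3
  s2 = (0 + 0) | 0 :: deadlocked
  s3 = 0 | 0 :: deadlocked
LTS(Q): 3 reachable states
  t0 = c.(0 | 0) + ((0 + 0) | d.0 + (0 | 0 + (0 + 0))) :: --c--▸ t1, --d--▸ t2
  t1 = 0 | 0 :: deadlocked
  t2 = (0 + 0) | 0 :: deadlocked
Run σ = ⟨cc⟩ on P: start {s0}
  step 1 (c): {s1}
  step 2 (c): {s3}
  — P admits the full trace.
Run σ = ⟨cc⟩ on Q: start {t0}
  step 1 (c): {t1}
  step 2 (c): no successor for Q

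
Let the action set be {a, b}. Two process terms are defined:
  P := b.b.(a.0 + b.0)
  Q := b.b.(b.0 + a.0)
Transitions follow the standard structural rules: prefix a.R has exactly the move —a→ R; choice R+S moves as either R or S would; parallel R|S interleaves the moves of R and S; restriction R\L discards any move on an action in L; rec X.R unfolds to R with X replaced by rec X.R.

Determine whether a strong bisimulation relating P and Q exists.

P's transition system — 4 states:
  s0 = b.b.(a.0 + b.0) ⊢ =b=> s1
  s1 = b.(a.0 + b.0) ⊢ =b=> s2
  s2 = a.0 + b.0 ⊢ =a=> s3, =b=> s3
  s3 = 0 ⊢ ·
Q's transition system — 4 states:
  t0 = b.b.(b.0 + a.0) ⊢ =b=> t1
  t1 = b.(b.0 + a.0) ⊢ =b=> t2
  t2 = b.0 + a.0 ⊢ =a=> t3, =b=> t3
  t3 = 0 ⊢ ·
Partition-refinement fixed point:
  B0 = {s0, t0}
  B1 = {s1, t1}
  B2 = {s2, t2}
  B3 = {s3, t3}
s0 ∈ B0, t0 ∈ B0 → same block

YES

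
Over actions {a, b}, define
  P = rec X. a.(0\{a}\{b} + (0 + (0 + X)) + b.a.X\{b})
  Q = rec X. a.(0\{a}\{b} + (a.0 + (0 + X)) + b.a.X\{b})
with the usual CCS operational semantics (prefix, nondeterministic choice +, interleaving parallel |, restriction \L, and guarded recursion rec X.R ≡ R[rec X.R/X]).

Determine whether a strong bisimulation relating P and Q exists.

P ≁ Q

LTS(P): 5 reachable states
  u0 = rec X. a.(0\{a}\{b} + (0 + (0 + X)) + b.a.X\{b}) → ··a··> u1
  u1 = 0\{a}\{b} + (0 + (0 + (rec X. a.(0\{a}\{b} + (0 + (0 + X)) + b.a.X\{b})))) + b.a.(rec X. a.(0\{a}\{b} + (0 + (0 + X)) + b.a.X\{b}))\{b} → ··a··> u1, ··b··> u2
  u2 = a.(rec X. a.(0\{a}\{b} + (0 + (0 + X)) + b.a.X\{b}))\{b} → ··a··> u3
  u3 = (rec X. a.(0\{a}\{b} + (0 + (0 + X)) + b.a.X\{b}))\{b} → ··a··> u4
  u4 = (0\{a}\{b} + (0 + (0 + (rec X. a.(0\{a}\{b} + (0 + (0 + X)) + b.a.X\{b})))) + b.a.(rec X. a.(0\{a}\{b} + (0 + (0 + X)) + b.a.X\{b}))\{b})\{b} → ··a··> u4
LTS(Q): 7 reachable states
  v0 = rec X. a.(0\{a}\{b} + (a.0 + (0 + X)) + b.a.X\{b}) → ··a··> v1
  v1 = 0\{a}\{b} + (a.0 + (0 + (rec X. a.(0\{a}\{b} + (a.0 + (0 + X)) + b.a.X\{b})))) + b.a.(rec X. a.(0\{a}\{b} + (a.0 + (0 + X)) + b.a.X\{b}))\{b} → ··a··> v1, ··a··> v2, ··b··> v3
  v2 = 0 → stopped
  v3 = a.(rec X. a.(0\{a}\{b} + (a.0 + (0 + X)) + b.a.X\{b}))\{b} → ··a··> v4
  v4 = (rec X. a.(0\{a}\{b} + (a.0 + (0 + X)) + b.a.X\{b}))\{b} → ··a··> v5
  v5 = (0\{a}\{b} + (a.0 + (0 + (rec X. a.(0\{a}\{b} + (a.0 + (0 + X)) + b.a.X\{b})))) + b.a.(rec X. a.(0\{a}\{b} + (a.0 + (0 + X)) + b.a.X\{b}))\{b})\{b} → ··a··> v5, ··a··> v6
  v6 = 0\{b} → stopped
Bisimilarity quotient blocks:
  B0 = {u0}
  B1 = {u1}
  B2 = {u2, u3, u4}
  B3 = {v0}
  B4 = {v1}
  B5 = {v3}
  B6 = {v4}
  B7 = {v5}
  B8 = {v2, v6}
u0 ∈ B0, v0 ∈ B3 → different blocks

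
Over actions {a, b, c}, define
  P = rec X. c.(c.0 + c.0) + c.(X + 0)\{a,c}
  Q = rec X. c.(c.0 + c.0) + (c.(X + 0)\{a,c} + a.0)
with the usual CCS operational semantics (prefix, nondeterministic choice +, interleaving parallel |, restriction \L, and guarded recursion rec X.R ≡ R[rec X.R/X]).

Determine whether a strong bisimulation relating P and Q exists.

LTS(P): 4 reachable states
  p0 = rec X. c.(c.0 + c.0) + c.(X + 0)\{a,c} → --c--▸ p1, --c--▸ p2
  p1 = ((rec X. c.(c.0 + c.0) + c.(X + 0)\{a,c}) + 0)\{a,c} → ∅
  p2 = c.0 + c.0 → --c--▸ p3
  p3 = 0 → ∅
LTS(Q): 4 reachable states
  q0 = rec X. c.(c.0 + c.0) + (c.(X + 0)\{a,c} + a.0) → --a--▸ q1, --c--▸ q2, --c--▸ q3
  q1 = 0 → ∅
  q2 = ((rec X. c.(c.0 + c.0) + (c.(X + 0)\{a,c} + a.0)) + 0)\{a,c} → ∅
  q3 = c.0 + c.0 → --c--▸ q1
Bisimilarity quotient blocks:
  B0 = {p0}
  B1 = {p1, p3, q1, q2}
  B2 = {p2, q3}
  B3 = {q0}
p0 ∈ B0, q0 ∈ B3 → different blocks

not bisimilar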